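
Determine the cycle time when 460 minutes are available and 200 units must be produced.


Cycle time = available time / demand
= 460 / 200
= 2.30 min/unit


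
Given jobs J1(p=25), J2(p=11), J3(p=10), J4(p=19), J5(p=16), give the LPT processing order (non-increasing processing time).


LPT: sort by longest processing time first
  J1: p=25
  J4: p=19
  J5: p=16
  J2: p=11
  J3: p=10
Order: J1 → J4 → J5 → J2 → J3


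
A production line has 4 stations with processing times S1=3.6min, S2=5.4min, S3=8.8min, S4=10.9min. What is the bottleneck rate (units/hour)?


Bottleneck = longest station time
Station times: [3.6, 5.4, 8.8, 10.9]
Max = 10.9 min
Rate = 60 / 10.9
= 5.50 units/hour (bottleneck: 10.9min)


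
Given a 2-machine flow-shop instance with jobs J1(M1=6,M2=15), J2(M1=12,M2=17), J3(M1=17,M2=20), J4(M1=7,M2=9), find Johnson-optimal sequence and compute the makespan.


Johnson's rule:
Group 1 (M1≤M2, sort by M1): ['J1', 'J4', 'J2', 'J3']
Group 2 (M1>M2, sort desc M2): []
Sequence: J1 → J4 → J2 → J3
Makespan calculation:
  J1: M1 done=6, M2 done=21
  J4: M1 done=13, M2 done=30
  J2: M1 done=25, M2 done=47
  J3: M1 done=42, M2 done=67
= Sequence: J1 → J4 → J2 → J3, Makespan: 67


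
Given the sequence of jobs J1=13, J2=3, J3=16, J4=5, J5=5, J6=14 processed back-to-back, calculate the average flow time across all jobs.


Completion times:
  J1: completes at 13
  J2: completes at 16
  J3: completes at 32
  J4: completes at 37
  J5: completes at 42
  J6: completes at 56
Sum = 196
Average = 196/6
= 32.67


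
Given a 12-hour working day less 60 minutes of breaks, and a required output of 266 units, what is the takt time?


Available = 12×60 - 60 = 660 min
Takt time = 660 / 266
= 2.48 min/unit


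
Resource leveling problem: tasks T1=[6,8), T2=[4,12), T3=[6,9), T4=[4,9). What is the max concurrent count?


Check each time point for overlaps:
  t=6: 4 tasks active (T1, T2, T3, T4)
Max concurrent = 4


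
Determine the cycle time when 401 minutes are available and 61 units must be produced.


Cycle time = available time / demand
= 401 / 61
= 6.57 min/unit


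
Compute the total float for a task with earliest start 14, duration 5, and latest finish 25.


EF = ES + duration = 14 + 5 = 19
LS = LF - duration = 25 - 5 = 20
Total Float = LF - EF = 25 - 19
(or LS - ES = 20 - 14)
= 6


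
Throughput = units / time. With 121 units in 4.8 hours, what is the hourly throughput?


Throughput = units / time
= 121 / 4.8
= 25.2 units/hour


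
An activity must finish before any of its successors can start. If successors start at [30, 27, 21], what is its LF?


LF = min of all successor start times
Successors start at: [30, 27, 21]
LF = min(30, 27, 21)
= 21


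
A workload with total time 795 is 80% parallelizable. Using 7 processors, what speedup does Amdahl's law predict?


Amdahl's law: T_p = T × ((1-p) + p/N)
= 795 × ((1-0.8) + 0.8/7)
= 795 × (0.20 + 0.1143)
= 795 × 0.3143
= 249.86
Speedup = 795/249.86
= 3.18×


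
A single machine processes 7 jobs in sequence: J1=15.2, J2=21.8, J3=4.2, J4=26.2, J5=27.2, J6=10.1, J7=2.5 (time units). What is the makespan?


Sequential makespan: sum all processing times
= 15.2 + 21.8 + 4.2 + 26.2 + 27.2 + 10.1 + 2.5
= 107.2 time units


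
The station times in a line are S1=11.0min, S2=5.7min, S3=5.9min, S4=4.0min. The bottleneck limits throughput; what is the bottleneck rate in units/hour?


Bottleneck = longest station time
Station times: [11.0, 5.7, 5.9, 4.0]
Max = 11.0 min
Rate = 60 / 11.0
= 5.45 units/hour (bottleneck: 11.0min)


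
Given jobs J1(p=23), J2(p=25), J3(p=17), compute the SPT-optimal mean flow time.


SPT order: J3 → J1 → J2
Completion times:
  J3: C=17
  J1: C=40
  J2: C=65
Sum = 122, n = 3
Mean flow = 122/3
= 40.67


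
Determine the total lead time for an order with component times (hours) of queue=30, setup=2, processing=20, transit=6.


Lead time = queue + setup + processing + transit
= 30 + 2 + 20 + 6
= 58 hours


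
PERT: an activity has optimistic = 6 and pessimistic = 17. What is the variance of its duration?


σ² = ((p - o) / 6)² = (p - o)² / 36
= (17 - 6)² / 36
= 11² / 36
= 121 / 36
= 3.3611


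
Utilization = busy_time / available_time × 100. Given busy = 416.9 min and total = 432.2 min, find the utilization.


Utilization = busy / total × 100
= 416.9 / 432.2 × 100
= 96.5%


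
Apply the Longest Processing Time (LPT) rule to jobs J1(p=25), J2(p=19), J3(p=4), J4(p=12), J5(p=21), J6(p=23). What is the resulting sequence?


LPT: sort by longest processing time first
  J1: p=25
  J6: p=23
  J5: p=21
  J2: p=19
  J4: p=12
  J3: p=4
Order: J1 → J6 → J5 → J2 → J4 → J3


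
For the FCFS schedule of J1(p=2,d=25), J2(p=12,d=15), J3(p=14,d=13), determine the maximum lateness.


Lateness per job (L = C - d):
  J1: C=2, d=25, L=-23
  J2: C=14, d=15, L=-1
  J3: C=28, d=13, L=15
Lmax = max(-23, -1, 15)
= 15


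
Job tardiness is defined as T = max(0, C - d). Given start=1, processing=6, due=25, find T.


Completion = start + processing = 1 + 6 = 7
Tardiness = max(0, C - d) = max(0, 7 - 25)
= max(0, -18)
= 0


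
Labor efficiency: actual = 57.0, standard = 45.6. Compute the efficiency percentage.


Efficiency = (actual / standard) × 100
= (57.0 / 45.6) × 100
= 125.0%


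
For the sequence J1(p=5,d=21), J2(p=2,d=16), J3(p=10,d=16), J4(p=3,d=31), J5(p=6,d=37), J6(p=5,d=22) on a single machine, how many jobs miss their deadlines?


Completion vs due date:
  J1: C=5, d=21 → on time
  J2: C=7, d=16 → on time
  J3: C=17, d=16 → TARDY
  J4: C=20, d=31 → on time
  J5: C=26, d=37 → on time
  J6: C=31, d=22 → TARDY
Tardy jobs: J3, J6
Count = 2


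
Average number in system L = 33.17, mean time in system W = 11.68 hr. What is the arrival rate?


Little's law: L = λW → λ = L / W
= 33.17 / 11.68
= 2.84 per hour


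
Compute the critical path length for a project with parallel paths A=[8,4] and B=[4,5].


Path A: 8 + 4 = 12
Path B: 4 + 5 = 9
Critical path = longest = max(12, 9)
= 12 (Path A)


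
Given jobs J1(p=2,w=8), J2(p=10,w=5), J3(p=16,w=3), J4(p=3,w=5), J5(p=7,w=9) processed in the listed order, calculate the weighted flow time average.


Completion times:
  J1: C=2, w×C=8×2=16
  J2: C=12, w×C=5×12=60
  J3: C=28, w×C=3×28=84
  J4: C=31, w×C=5×31=155
  J5: C=38, w×C=9×38=342
Sum w×C = 657
Sum w = 30
Weighted avg = 657/30
= 21.90


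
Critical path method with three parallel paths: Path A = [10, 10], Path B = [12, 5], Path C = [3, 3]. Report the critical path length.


Path A: 10 + 10 = 20
Path B: 12 + 5 = 17
Path C: 3 + 3 = 6
Critical path = longest = max(20, 17, 6)
= 20 (Path A)


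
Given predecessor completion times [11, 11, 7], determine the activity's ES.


ES = max of all predecessor completion times
Predecessors: [11, 11, 7]
ES = max(11, 11, 7)
= 11


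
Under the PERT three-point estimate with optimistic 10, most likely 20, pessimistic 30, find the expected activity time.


te = (o + 4m + p) / 6
= (10 + 4×20 + 30) / 6
= (10 + 80 + 30) / 6
= 120 / 6
= 20.00


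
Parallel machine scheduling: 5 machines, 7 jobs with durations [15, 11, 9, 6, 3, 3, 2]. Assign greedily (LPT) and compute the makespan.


Jobs (LPT sorted): [15, 11, 9, 6, 3, 3, 2]
Machines: 5
  J=15 → Machine 1 (load: 0+15=15)
  J=11 → Machine 2 (load: 0+11=11)
  J=9 → Machine 3 (load: 0+9=9)
  J=6 → Machine 4 (load: 0+6=6)
  J=3 → Machine 5 (load: 0+3=3)
  J=3 → Machine 5 (load: 3+3=6)
  J=2 → Machine 4 (load: 6+2=8)
Machine loads: [15, 11, 9, 8, 6]
Makespan = max = 15 time units


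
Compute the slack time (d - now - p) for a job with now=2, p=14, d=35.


Slack = due - current_time - processing
= 35 - 2 - 14
= 19


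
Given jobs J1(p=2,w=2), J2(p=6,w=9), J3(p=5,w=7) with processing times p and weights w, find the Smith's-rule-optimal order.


WSPT (Smith's rule): sort by p/w ascending
  J2: p/w = 6/9 = 0.667
  J3: p/w = 5/7 = 0.714
  J1: p/w = 2/2 = 1.000
Order: J2 → J3 → J1


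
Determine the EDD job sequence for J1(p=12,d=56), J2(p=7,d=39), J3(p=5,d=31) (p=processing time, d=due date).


EDD: sort by earliest due date
  J3: d=31, p=5
  J2: d=39, p=7
  J1: d=56, p=12
Order: J3 → J2 → J1


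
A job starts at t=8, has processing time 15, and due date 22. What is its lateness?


Completion = 8 + 15 = 23
Lateness = C - d = 23 - 22
= 1


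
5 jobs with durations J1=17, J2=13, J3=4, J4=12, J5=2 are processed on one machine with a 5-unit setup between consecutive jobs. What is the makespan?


Makespan = Σ processing + (n-1) × setup
= (17 + 13 + 4 + 12 + 2) + (5-1)×5
= 48 + 20
= 68 time units


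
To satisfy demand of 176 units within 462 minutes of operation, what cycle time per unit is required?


Cycle time = available time / demand
= 462 / 176
= 2.62 min/unit


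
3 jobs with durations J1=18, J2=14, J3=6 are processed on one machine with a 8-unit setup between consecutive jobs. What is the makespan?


Makespan = Σ processing + (n-1) × setup
= (18 + 14 + 6) + (3-1)×8
= 38 + 16
= 54 time units


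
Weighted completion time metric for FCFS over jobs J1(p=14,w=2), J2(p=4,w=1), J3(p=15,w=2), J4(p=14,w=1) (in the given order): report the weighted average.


Completion times:
  J1: C=14, w×C=2×14=28
  J2: C=18, w×C=1×18=18
  J3: C=33, w×C=2×33=66
  J4: C=47, w×C=1×47=47
Sum w×C = 159
Sum w = 6
Weighted avg = 159/6
= 26.50


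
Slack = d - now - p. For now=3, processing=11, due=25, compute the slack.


Slack = due - current_time - processing
= 25 - 3 - 11
= 11


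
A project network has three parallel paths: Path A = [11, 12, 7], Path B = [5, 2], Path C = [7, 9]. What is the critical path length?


Path A: 11 + 12 + 7 = 30
Path B: 5 + 2 = 7
Path C: 7 + 9 = 16
Critical path = longest = max(30, 7, 16)
= 30 (Path A)


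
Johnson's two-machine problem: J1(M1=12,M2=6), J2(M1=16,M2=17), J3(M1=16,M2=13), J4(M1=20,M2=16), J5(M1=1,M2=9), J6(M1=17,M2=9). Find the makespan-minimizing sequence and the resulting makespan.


Johnson's rule:
Group 1 (M1≤M2, sort by M1): ['J5', 'J2']
Group 2 (M1>M2, sort desc M2): ['J4', 'J3', 'J6', 'J1']
Sequence: J5 → J2 → J4 → J3 → J6 → J1
Makespan calculation:
  J5: M1 done=1, M2 done=10
  J2: M1 done=17, M2 done=34
  J4: M1 done=37, M2 done=53
  J3: M1 done=53, M2 done=66
  J6: M1 done=70, M2 done=79
  J1: M1 done=82, M2 done=88
= Sequence: J5 → J2 → J4 → J3 → J6 → J1, Makespan: 88


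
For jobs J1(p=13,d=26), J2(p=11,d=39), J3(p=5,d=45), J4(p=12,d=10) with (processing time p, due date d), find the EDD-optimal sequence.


EDD: sort by earliest due date
  J4: d=10, p=12
  J1: d=26, p=13
  J2: d=39, p=11
  J3: d=45, p=5
Order: J4 → J1 → J2 → J3


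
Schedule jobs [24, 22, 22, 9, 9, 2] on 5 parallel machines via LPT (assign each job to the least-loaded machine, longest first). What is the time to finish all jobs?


Jobs (LPT sorted): [24, 22, 22, 9, 9, 2]
Machines: 5
  J=24 → Machine 1 (load: 0+24=24)
  J=22 → Machine 2 (load: 0+22=22)
  J=22 → Machine 3 (load: 0+22=22)
  J=9 → Machine 4 (load: 0+9=9)
  J=9 → Machine 5 (load: 0+9=9)
  J=2 → Machine 4 (load: 9+2=11)
Machine loads: [24, 22, 22, 11, 9]
Makespan = max = 24 time units


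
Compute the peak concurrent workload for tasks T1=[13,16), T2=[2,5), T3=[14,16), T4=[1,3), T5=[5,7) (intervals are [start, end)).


Check each time point for overlaps:
  t=2: 2 tasks active (T2, T4)
Max concurrent = 2


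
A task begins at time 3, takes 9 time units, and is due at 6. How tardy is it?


Completion = start + processing = 3 + 9 = 12
Tardiness = max(0, C - d) = max(0, 12 - 6)
= max(0, 6)
= 6


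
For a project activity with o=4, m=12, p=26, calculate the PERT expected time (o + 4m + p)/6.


te = (o + 4m + p) / 6
= (4 + 4×12 + 26) / 6
= (4 + 48 + 26) / 6
= 78 / 6
= 13.00


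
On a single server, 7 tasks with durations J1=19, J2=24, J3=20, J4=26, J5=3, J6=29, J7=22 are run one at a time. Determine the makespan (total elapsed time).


Sequential makespan: sum all processing times
= 19 + 24 + 20 + 26 + 3 + 29 + 22
= 143 time units


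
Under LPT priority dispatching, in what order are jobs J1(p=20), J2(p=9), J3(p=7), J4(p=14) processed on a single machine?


LPT: sort by longest processing time first
  J1: p=20
  J4: p=14
  J2: p=9
  J3: p=7
Order: J1 → J4 → J2 → J3


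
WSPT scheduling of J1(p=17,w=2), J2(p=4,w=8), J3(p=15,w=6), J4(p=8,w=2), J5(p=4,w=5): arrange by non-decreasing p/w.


WSPT (Smith's rule): sort by p/w ascending
  J2: p/w = 4/8 = 0.500
  J5: p/w = 4/5 = 0.800
  J3: p/w = 15/6 = 2.500
  J4: p/w = 8/2 = 4.000
  J1: p/w = 17/2 = 8.500
Order: J2 → J5 → J3 → J4 → J1


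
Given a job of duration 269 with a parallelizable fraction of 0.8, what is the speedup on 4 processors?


Amdahl's law: T_p = T × ((1-p) + p/N)
= 269 × ((1-0.8) + 0.8/4)
= 269 × (0.20 + 0.2000)
= 269 × 0.4000
= 107.60
Speedup = 269/107.60
= 2.50×


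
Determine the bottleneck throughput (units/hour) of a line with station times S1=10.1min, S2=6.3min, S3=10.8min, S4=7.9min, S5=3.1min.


Bottleneck = longest station time
Station times: [10.1, 6.3, 10.8, 7.9, 3.1]
Max = 10.8 min
Rate = 60 / 10.8
= 5.56 units/hour (bottleneck: 10.8min)


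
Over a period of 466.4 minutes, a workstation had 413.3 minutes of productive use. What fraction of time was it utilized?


Utilization = busy / total × 100
= 413.3 / 466.4 × 100
= 88.6%


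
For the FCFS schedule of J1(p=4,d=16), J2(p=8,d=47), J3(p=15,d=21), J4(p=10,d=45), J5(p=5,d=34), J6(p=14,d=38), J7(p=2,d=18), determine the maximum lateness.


Lateness per job (L = C - d):
  J1: C=4, d=16, L=-12
  J2: C=12, d=47, L=-35
  J3: C=27, d=21, L=6
  J4: C=37, d=45, L=-8
  J5: C=42, d=34, L=8
  J6: C=56, d=38, L=18
  J7: C=58, d=18, L=40
Lmax = max(-12, -35, 6, -8, 8, 18, 40)
= 40


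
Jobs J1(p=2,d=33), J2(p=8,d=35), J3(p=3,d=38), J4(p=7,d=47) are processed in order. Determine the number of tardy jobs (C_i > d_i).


Completion vs due date:
  J1: C=2, d=33 → on time
  J2: C=10, d=35 → on time
  J3: C=13, d=38 → on time
  J4: C=20, d=47 → on time
Tardy jobs: none
Count = 0


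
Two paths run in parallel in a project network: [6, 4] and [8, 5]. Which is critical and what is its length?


Path A: 6 + 4 = 10
Path B: 8 + 5 = 13
Critical path = longest = max(10, 13)
= 13 (Path B)


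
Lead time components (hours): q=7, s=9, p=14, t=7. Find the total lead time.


Lead time = queue + setup + processing + transit
= 7 + 9 + 14 + 7
= 37 hours


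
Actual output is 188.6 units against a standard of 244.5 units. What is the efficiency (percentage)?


Efficiency = (actual / standard) × 100
= (188.6 / 244.5) × 100
= 77.1%


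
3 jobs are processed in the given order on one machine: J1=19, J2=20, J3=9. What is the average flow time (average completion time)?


Completion times:
  J1: completes at 19
  J2: completes at 39
  J3: completes at 48
Sum = 106
Average = 106/3
= 35.33


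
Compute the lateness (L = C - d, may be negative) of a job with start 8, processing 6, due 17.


Completion = 8 + 6 = 14
Lateness = C - d = 14 - 17
= -3


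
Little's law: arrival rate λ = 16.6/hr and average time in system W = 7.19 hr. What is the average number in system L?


Little's law: L = λ × W
= 16.6 × 7.19
= 119.35


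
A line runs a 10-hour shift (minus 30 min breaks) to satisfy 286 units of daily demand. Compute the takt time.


Available = 10×60 - 30 = 570 min
Takt time = 570 / 286
= 1.99 min/unit


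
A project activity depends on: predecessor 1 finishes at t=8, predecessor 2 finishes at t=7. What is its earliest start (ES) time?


ES = max of all predecessor completion times
Predecessors: [8, 7]
ES = max(8, 7)
= 8


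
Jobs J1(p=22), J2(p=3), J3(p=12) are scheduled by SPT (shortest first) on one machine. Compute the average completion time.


SPT order: J2 → J3 → J1
Completion times:
  J2: C=3
  J3: C=15
  J1: C=37
Sum = 55, n = 3
Mean flow = 55/3
= 18.33


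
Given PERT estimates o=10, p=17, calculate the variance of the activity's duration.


σ² = ((p - o) / 6)² = (p - o)² / 36
= (17 - 10)² / 36
= 7² / 36
= 49 / 36
= 1.3611


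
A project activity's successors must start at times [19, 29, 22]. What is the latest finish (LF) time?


LF = min of all successor start times
Successors start at: [19, 29, 22]
LF = min(19, 29, 22)
= 19


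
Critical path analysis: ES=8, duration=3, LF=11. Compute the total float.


EF = ES + duration = 8 + 3 = 11
LS = LF - duration = 11 - 3 = 8
Total Float = LF - EF = 11 - 11
(or LS - ES = 8 - 8)
= 0


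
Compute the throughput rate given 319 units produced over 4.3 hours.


Throughput = units / time
= 319 / 4.3
= 74.2 units/hour


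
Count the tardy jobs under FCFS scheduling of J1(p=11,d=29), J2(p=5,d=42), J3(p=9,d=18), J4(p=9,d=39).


Completion vs due date:
  J1: C=11, d=29 → on time
  J2: C=16, d=42 → on time
  J3: C=25, d=18 → TARDY
  J4: C=34, d=39 → on time
Tardy jobs: J3
Count = 1


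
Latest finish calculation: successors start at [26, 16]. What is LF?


LF = min of all successor start times
Successors start at: [26, 16]
LF = min(26, 16)
= 16


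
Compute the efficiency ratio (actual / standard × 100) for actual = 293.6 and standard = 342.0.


Efficiency = (actual / standard) × 100
= (293.6 / 342.0) × 100
= 85.8%


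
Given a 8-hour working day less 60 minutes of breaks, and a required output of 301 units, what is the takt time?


Available = 8×60 - 60 = 420 min
Takt time = 420 / 301
= 1.40 min/unit


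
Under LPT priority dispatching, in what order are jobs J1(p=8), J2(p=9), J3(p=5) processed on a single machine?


LPT: sort by longest processing time first
  J2: p=9
  J1: p=8
  J3: p=5
Order: J2 → J1 → J3


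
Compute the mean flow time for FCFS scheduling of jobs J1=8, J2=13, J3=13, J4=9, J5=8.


Completion times:
  J1: completes at 8
  J2: completes at 21
  J3: completes at 34
  J4: completes at 43
  J5: completes at 51
Sum = 157
Average = 157/5
= 31.40


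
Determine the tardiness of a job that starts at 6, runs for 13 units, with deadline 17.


Completion = start + processing = 6 + 13 = 19
Tardiness = max(0, C - d) = max(0, 19 - 17)
= max(0, 2)
= 2


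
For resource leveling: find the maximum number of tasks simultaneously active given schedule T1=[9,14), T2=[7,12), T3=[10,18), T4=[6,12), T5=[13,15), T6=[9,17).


Check each time point for overlaps:
  t=10: 5 tasks active (T1, T2, T3, T4, T6)
Max concurrent = 5


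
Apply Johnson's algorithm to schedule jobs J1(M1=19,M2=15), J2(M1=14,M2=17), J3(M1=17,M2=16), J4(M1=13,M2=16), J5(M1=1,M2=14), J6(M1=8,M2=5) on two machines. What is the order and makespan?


Johnson's rule:
Group 1 (M1≤M2, sort by M1): ['J5', 'J4', 'J2']
Group 2 (M1>M2, sort desc M2): ['J3', 'J1', 'J6']
Sequence: J5 → J4 → J2 → J3 → J1 → J6
Makespan calculation:
  J5: M1 done=1, M2 done=15
  J4: M1 done=14, M2 done=31
  J2: M1 done=28, M2 done=48
  J3: M1 done=45, M2 done=64
  J1: M1 done=64, M2 done=79
  J6: M1 done=72, M2 done=84
= Sequence: J5 → J4 → J2 → J3 → J1 → J6, Makespan: 84


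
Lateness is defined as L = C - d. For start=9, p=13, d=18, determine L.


Completion = 9 + 13 = 22
Lateness = C - d = 22 - 18
= 4


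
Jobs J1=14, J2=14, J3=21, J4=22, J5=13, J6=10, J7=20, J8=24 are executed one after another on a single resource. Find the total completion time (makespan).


Sequential makespan: sum all processing times
= 14 + 14 + 21 + 22 + 13 + 10 + 20 + 24
= 138 time units


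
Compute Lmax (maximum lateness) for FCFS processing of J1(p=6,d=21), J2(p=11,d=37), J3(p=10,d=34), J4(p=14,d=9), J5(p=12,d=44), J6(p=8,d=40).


Lateness per job (L = C - d):
  J1: C=6, d=21, L=-15
  J2: C=17, d=37, L=-20
  J3: C=27, d=34, L=-7
  J4: C=41, d=9, L=32
  J5: C=53, d=44, L=9
  J6: C=61, d=40, L=21
Lmax = max(-15, -20, -7, 32, 9, 21)
= 32


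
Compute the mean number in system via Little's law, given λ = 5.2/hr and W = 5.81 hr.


Little's law: L = λ × W
= 5.2 × 5.81
= 30.21


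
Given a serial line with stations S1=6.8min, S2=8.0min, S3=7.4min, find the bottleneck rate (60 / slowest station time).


Bottleneck = longest station time
Station times: [6.8, 8.0, 7.4]
Max = 8.0 min
Rate = 60 / 8.0
= 7.50 units/hour (bottleneck: 8.0min)


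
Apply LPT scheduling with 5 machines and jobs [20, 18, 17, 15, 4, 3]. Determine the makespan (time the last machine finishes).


Jobs (LPT sorted): [20, 18, 17, 15, 4, 3]
Machines: 5
  J=20 → Machine 1 (load: 0+20=20)
  J=18 → Machine 2 (load: 0+18=18)
  J=17 → Machine 3 (load: 0+17=17)
  J=15 → Machine 4 (load: 0+15=15)
  J=4 → Machine 5 (load: 0+4=4)
  J=3 → Machine 5 (load: 4+3=7)
Machine loads: [20, 18, 17, 15, 7]
Makespan = max = 20 time units


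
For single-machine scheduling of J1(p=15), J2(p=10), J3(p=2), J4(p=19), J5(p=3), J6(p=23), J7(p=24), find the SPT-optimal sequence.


SPT: sort by shortest processing time
  J3: p=2
  J5: p=3
  J2: p=10
  J1: p=15
  J4: p=19
  J6: p=23
  J7: p=24
Order: J3 → J5 → J2 → J1 → J4 → J6 → J7


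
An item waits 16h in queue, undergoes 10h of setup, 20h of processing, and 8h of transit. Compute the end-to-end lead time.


Lead time = queue + setup + processing + transit
= 16 + 10 + 20 + 8
= 54 hours


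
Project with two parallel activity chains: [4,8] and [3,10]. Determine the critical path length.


Path A: 4 + 8 = 12
Path B: 3 + 10 = 13
Critical path = longest = max(12, 13)
= 13 (Path B)


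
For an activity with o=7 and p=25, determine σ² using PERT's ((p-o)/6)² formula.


σ² = ((p - o) / 6)² = (p - o)² / 36
= (25 - 7)² / 36
= 18² / 36
= 324 / 36
= 9.0000


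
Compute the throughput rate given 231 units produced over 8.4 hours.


Throughput = units / time
= 231 / 8.4
= 27.5 units/hour


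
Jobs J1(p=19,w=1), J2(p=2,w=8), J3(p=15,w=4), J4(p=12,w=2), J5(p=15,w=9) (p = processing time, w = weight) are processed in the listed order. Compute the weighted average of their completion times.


Completion times:
  J1: C=19, w×C=1×19=19
  J2: C=21, w×C=8×21=168
  J3: C=36, w×C=4×36=144
  J4: C=48, w×C=2×48=96
  J5: C=63, w×C=9×63=567
Sum w×C = 994
Sum w = 24
Weighted avg = 994/24
= 41.42


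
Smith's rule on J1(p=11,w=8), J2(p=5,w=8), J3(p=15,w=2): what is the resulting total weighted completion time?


WSPT order (by p/w): J2 → J1 → J3
  J2: C=5, w·C=8×5=40
  J1: C=16, w·C=8×16=128
  J3: C=31, w·C=2×31=62
Σ w·C = 230
= 230


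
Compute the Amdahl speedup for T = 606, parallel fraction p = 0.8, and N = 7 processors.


Amdahl's law: T_p = T × ((1-p) + p/N)
= 606 × ((1-0.8) + 0.8/7)
= 606 × (0.20 + 0.1143)
= 606 × 0.3143
= 190.46
Speedup = 606/190.46
= 3.18×


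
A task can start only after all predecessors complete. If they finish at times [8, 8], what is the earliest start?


ES = max of all predecessor completion times
Predecessors: [8, 8]
ES = max(8, 8)
= 8


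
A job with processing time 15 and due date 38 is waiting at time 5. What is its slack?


Slack = due - current_time - processing
= 38 - 5 - 15
= 18


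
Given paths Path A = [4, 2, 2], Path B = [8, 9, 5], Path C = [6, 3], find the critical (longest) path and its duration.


Path A: 4 + 2 + 2 = 8
Path B: 8 + 9 + 5 = 22
Path C: 6 + 3 = 9
Critical path = longest = max(8, 22, 9)
= 22 (Path B)


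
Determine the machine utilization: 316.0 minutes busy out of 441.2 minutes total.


Utilization = busy / total × 100
= 316.0 / 441.2 × 100
= 71.6%


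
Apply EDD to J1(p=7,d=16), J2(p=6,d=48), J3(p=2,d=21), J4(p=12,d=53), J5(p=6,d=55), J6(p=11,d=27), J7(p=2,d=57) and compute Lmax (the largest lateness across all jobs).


EDD order: J1 → J3 → J6 → J2 → J4 → J5 → J7
Completion and lateness:
  J1: C=7, d=16, L=7-16=-9
  J3: C=9, d=21, L=9-21=-12
  J6: C=20, d=27, L=20-27=-7
  J2: C=26, d=48, L=26-48=-22
  J4: C=38, d=53, L=38-53=-15
  J5: C=44, d=55, L=44-55=-11
  J7: C=46, d=57, L=46-57=-11
Lmax = max(-9, -12, -7, -22, -15, -11, -11)
= -7


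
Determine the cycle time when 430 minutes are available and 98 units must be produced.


Cycle time = available time / demand
= 430 / 98
= 4.39 min/unit


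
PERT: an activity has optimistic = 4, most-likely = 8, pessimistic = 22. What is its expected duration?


te = (o + 4m + p) / 6
= (4 + 4×8 + 22) / 6
= (4 + 32 + 22) / 6
= 58 / 6
= 9.67


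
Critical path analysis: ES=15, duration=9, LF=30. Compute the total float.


EF = ES + duration = 15 + 9 = 24
LS = LF - duration = 30 - 9 = 21
Total Float = LF - EF = 30 - 24
(or LS - ES = 21 - 15)
= 6


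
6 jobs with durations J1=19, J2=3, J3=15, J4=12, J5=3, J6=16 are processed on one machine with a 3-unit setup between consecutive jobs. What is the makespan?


Makespan = Σ processing + (n-1) × setup
= (19 + 3 + 15 + 12 + 3 + 16) + (6-1)×3
= 68 + 15
= 83 time units


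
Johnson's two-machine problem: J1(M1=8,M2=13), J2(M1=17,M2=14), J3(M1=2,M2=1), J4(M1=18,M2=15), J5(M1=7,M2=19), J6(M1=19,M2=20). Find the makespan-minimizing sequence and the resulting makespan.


Johnson's rule:
Group 1 (M1≤M2, sort by M1): ['J5', 'J1', 'J6']
Group 2 (M1>M2, sort desc M2): ['J4', 'J2', 'J3']
Sequence: J5 → J1 → J6 → J4 → J2 → J3
Makespan calculation:
  J5: M1 done=7, M2 done=26
  J1: M1 done=15, M2 done=39
  J6: M1 done=34, M2 done=59
  J4: M1 done=52, M2 done=74
  J2: M1 done=69, M2 done=88
  J3: M1 done=71, M2 done=89
= Sequence: J5 → J1 → J6 → J4 → J2 → J3, Makespan: 89


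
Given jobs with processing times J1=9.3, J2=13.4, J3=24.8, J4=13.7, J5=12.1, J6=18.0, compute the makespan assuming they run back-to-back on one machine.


Sequential makespan: sum all processing times
= 9.3 + 13.4 + 24.8 + 13.7 + 12.1 + 18.0
= 91.3 time units


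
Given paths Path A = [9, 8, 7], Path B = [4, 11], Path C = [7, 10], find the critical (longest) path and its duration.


Path A: 9 + 8 + 7 = 24
Path B: 4 + 11 = 15
Path C: 7 + 10 = 17
Critical path = longest = max(24, 15, 17)
= 24 (Path A)


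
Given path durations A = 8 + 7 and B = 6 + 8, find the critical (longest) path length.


Path A: 8 + 7 = 15
Path B: 6 + 8 = 14
Critical path = longest = max(15, 14)
= 15 (Path A)


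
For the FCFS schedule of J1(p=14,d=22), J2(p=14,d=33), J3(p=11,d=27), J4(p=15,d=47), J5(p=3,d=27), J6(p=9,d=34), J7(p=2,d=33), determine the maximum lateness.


Lateness per job (L = C - d):
  J1: C=14, d=22, L=-8
  J2: C=28, d=33, L=-5
  J3: C=39, d=27, L=12
  J4: C=54, d=47, L=7
  J5: C=57, d=27, L=30
  J6: C=66, d=34, L=32
  J7: C=68, d=33, L=35
Lmax = max(-8, -5, 12, 7, 30, 32, 35)
= 35


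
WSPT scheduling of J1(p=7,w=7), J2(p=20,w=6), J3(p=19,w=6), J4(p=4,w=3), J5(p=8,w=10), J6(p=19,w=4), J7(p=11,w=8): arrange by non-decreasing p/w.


WSPT (Smith's rule): sort by p/w ascending
  J5: p/w = 8/10 = 0.800
  J1: p/w = 7/7 = 1.000
  J4: p/w = 4/3 = 1.333
  J7: p/w = 11/8 = 1.375
  J3: p/w = 19/6 = 3.167
  J2: p/w = 20/6 = 3.333
  J6: p/w = 19/4 = 4.750
Order: J5 → J1 → J4 → J7 → J3 → J2 → J6


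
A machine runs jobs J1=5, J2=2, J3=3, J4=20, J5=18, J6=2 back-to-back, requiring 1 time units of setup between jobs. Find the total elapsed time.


Makespan = Σ processing + (n-1) × setup
= (5 + 2 + 3 + 20 + 18 + 2) + (6-1)×1
= 50 + 5
= 55 time units


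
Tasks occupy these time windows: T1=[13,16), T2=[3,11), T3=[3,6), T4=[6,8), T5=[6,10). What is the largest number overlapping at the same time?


Check each time point for overlaps:
  t=6: 3 tasks active (T2, T4, T5)
Max concurrent = 3


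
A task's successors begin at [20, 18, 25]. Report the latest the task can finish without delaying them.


LF = min of all successor start times
Successors start at: [20, 18, 25]
LF = min(20, 18, 25)
= 18


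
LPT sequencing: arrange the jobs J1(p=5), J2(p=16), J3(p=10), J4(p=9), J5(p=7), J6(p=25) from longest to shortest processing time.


LPT: sort by longest processing time first
  J6: p=25
  J2: p=16
  J3: p=10
  J4: p=9
  J5: p=7
  J1: p=5
Order: J6 → J2 → J3 → J4 → J5 → J1


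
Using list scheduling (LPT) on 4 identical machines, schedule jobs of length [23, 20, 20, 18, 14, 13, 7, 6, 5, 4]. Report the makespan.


Jobs (LPT sorted): [23, 20, 20, 18, 14, 13, 7, 6, 5, 4]
Machines: 4
  J=23 → Machine 1 (load: 0+23=23)
  J=20 → Machine 2 (load: 0+20=20)
  J=20 → Machine 3 (load: 0+20=20)
  J=18 → Machine 4 (load: 0+18=18)
  J=14 → Machine 4 (load: 18+14=32)
  J=13 → Machine 2 (load: 20+13=33)
  J=7 → Machine 3 (load: 20+7=27)
  J=6 → Machine 1 (load: 23+6=29)
  J=5 → Machine 3 (load: 27+5=32)
  J=4 → Machine 1 (load: 29+4=33)
Machine loads: [33, 33, 32, 32]
Makespan = max = 33 time units


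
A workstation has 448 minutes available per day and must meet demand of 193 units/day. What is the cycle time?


Cycle time = available time / demand
= 448 / 193
= 2.32 min/unit


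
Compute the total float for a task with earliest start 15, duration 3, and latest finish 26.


EF = ES + duration = 15 + 3 = 18
LS = LF - duration = 26 - 3 = 23
Total Float = LF - EF = 26 - 18
(or LS - ES = 23 - 15)
= 8


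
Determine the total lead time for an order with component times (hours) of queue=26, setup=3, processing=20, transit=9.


Lead time = queue + setup + processing + transit
= 26 + 3 + 20 + 9
= 58 hours


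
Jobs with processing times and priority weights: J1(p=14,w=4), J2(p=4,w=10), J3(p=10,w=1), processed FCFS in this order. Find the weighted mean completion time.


Completion times:
  J1: C=14, w×C=4×14=56
  J2: C=18, w×C=10×18=180
  J3: C=28, w×C=1×28=28
Sum w×C = 264
Sum w = 15
Weighted avg = 264/15
= 17.60


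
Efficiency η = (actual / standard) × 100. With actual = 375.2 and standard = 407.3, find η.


Efficiency = (actual / standard) × 100
= (375.2 / 407.3) × 100
= 92.1%


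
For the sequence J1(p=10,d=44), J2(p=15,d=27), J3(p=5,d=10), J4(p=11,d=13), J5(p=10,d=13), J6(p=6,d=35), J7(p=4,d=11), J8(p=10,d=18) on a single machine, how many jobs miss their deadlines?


Completion vs due date:
  J1: C=10, d=44 → on time
  J2: C=25, d=27 → on time
  J3: C=30, d=10 → TARDY
  J4: C=41, d=13 → TARDY
  J5: C=51, d=13 → TARDY
  J6: C=57, d=35 → TARDY
  J7: C=61, d=11 → TARDY
  J8: C=71, d=18 → TARDY
Tardy jobs: J3, J4, J5, J6, J7, J8
Count = 6


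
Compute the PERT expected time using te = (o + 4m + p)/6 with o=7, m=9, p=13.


te = (o + 4m + p) / 6
= (7 + 4×9 + 13) / 6
= (7 + 36 + 13) / 6
= 56 / 6
= 9.33


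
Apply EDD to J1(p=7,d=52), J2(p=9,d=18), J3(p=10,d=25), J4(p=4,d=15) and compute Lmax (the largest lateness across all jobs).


EDD order: J4 → J2 → J3 → J1
Completion and lateness:
  J4: C=4, d=15, L=4-15=-11
  J2: C=13, d=18, L=13-18=-5
  J3: C=23, d=25, L=23-25=-2
  J1: C=30, d=52, L=30-52=-22
Lmax = max(-11, -5, -2, -22)
= -2


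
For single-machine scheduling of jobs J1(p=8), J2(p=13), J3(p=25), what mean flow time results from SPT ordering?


SPT order: J1 → J2 → J3
Completion times:
  J1: C=8
  J2: C=21
  J3: C=46
Sum = 75, n = 3
Mean flow = 75/3
= 25.00


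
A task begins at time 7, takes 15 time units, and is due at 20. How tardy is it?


Completion = start + processing = 7 + 15 = 22
Tardiness = max(0, C - d) = max(0, 22 - 20)
= max(0, 2)
= 2


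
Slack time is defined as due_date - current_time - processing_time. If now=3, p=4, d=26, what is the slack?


Slack = due - current_time - processing
= 26 - 3 - 4
= 19


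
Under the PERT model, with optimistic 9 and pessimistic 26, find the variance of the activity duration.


σ² = ((p - o) / 6)² = (p - o)² / 36
= (26 - 9)² / 36
= 17² / 36
= 289 / 36
= 8.0278


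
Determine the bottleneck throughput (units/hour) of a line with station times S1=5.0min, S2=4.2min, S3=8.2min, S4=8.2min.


Bottleneck = longest station time
Station times: [5.0, 4.2, 8.2, 8.2]
Max = 8.2 min
Rate = 60 / 8.2
= 7.32 units/hour (bottleneck: 8.2min)


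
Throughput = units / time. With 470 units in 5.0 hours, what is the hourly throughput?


Throughput = units / time
= 470 / 5.0
= 94.0 units/hour


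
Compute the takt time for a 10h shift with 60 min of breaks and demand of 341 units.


Available = 10×60 - 60 = 540 min
Takt time = 540 / 341
= 1.58 min/unit


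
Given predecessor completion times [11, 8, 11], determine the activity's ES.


ES = max of all predecessor completion times
Predecessors: [11, 8, 11]
ES = max(11, 8, 11)
= 11


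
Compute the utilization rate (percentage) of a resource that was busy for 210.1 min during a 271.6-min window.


Utilization = busy / total × 100
= 210.1 / 271.6 × 100
= 77.4%


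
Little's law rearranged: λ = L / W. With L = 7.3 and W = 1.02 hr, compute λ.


Little's law: L = λW → λ = L / W
= 7.3 / 1.02
= 7.16 per hour


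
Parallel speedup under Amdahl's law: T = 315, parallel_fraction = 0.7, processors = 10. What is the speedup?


Amdahl's law: T_p = T × ((1-p) + p/N)
= 315 × ((1-0.7) + 0.7/10)
= 315 × (0.30 + 0.0700)
= 315 × 0.3700
= 116.55
Speedup = 315/116.55
= 2.70×


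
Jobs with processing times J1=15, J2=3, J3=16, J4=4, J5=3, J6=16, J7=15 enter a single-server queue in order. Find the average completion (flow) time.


Completion times:
  J1: completes at 15
  J2: completes at 18
  J3: completes at 34
  J4: completes at 38
  J5: completes at 41
  J6: completes at 57
  J7: completes at 72
Sum = 275
Average = 275/7
= 39.29


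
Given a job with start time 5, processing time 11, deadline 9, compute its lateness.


Completion = 5 + 11 = 16
Lateness = C - d = 16 - 9
= 7


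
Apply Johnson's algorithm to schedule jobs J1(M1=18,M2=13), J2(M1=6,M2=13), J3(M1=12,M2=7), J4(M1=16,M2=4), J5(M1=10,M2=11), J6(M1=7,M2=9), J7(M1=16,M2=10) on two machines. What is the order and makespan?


Johnson's rule:
Group 1 (M1≤M2, sort by M1): ['J2', 'J6', 'J5']
Group 2 (M1>M2, sort desc M2): ['J1', 'J7', 'J3', 'J4']
Sequence: J2 → J6 → J5 → J1 → J7 → J3 → J4
Makespan calculation:
  J2: M1 done=6, M2 done=19
  J6: M1 done=13, M2 done=28
  J5: M1 done=23, M2 done=39
  J1: M1 done=41, M2 done=54
  J7: M1 done=57, M2 done=67
  J3: M1 done=69, M2 done=76
  J4: M1 done=85, M2 done=89
= Sequence: J2 → J6 → J5 → J1 → J7 → J3 → J4, Makespan: 89


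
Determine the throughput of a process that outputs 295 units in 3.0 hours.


Throughput = units / time
= 295 / 3.0
= 98.3 units/hour


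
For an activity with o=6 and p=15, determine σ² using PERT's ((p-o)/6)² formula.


σ² = ((p - o) / 6)² = (p - o)² / 36
= (15 - 6)² / 36
= 9² / 36
= 81 / 36
= 2.2500


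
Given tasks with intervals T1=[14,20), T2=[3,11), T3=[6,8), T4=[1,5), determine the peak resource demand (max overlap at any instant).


Check each time point for overlaps:
  t=3: 2 tasks active (T2, T4)
Max concurrent = 2


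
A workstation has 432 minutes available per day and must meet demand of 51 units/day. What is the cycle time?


Cycle time = available time / demand
= 432 / 51
= 8.47 min/unit


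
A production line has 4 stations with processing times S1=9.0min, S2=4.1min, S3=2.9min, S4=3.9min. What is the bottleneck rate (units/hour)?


Bottleneck = longest station time
Station times: [9.0, 4.1, 2.9, 3.9]
Max = 9.0 min
Rate = 60 / 9.0
= 6.67 units/hour (bottleneck: 9.0min)


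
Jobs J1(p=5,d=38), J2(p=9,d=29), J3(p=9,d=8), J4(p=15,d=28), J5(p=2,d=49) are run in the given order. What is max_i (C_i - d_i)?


Lateness per job (L = C - d):
  J1: C=5, d=38, L=-33
  J2: C=14, d=29, L=-15
  J3: C=23, d=8, L=15
  J4: C=38, d=28, L=10
  J5: C=40, d=49, L=-9
Lmax = max(-33, -15, 15, 10, -9)
= 15


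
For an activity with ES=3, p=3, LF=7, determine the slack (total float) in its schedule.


EF = ES + duration = 3 + 3 = 6
LS = LF - duration = 7 - 3 = 4
Total Float = LF - EF = 7 - 6
(or LS - ES = 4 - 3)
= 1


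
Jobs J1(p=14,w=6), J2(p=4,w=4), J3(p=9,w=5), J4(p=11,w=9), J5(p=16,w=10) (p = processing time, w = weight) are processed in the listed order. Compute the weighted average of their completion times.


Completion times:
  J1: C=14, w×C=6×14=84
  J2: C=18, w×C=4×18=72
  J3: C=27, w×C=5×27=135
  J4: C=38, w×C=9×38=342
  J5: C=54, w×C=10×54=540
Sum w×C = 1173
Sum w = 34
Weighted avg = 1173/34
= 34.50


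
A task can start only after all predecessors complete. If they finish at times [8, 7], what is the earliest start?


ES = max of all predecessor completion times
Predecessors: [8, 7]
ES = max(8, 7)
= 8


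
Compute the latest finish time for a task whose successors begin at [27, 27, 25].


LF = min of all successor start times
Successors start at: [27, 27, 25]
LF = min(27, 27, 25)
= 25


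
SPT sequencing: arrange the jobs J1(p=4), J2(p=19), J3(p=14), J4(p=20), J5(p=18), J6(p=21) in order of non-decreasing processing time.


SPT: sort by shortest processing time
  J1: p=4
  J3: p=14
  J5: p=18
  J2: p=19
  J4: p=20
  J6: p=21
Order: J1 → J3 → J5 → J2 → J4 → J6


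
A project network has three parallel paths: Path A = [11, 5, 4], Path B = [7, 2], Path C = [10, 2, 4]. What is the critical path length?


Path A: 11 + 5 + 4 = 20
Path B: 7 + 2 = 9
Path C: 10 + 2 + 4 = 16
Critical path = longest = max(20, 9, 16)
= 20 (Path A)


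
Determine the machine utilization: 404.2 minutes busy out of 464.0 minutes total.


Utilization = busy / total × 100
= 404.2 / 464.0 × 100
= 87.1%


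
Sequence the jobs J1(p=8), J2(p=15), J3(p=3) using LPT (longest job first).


LPT: sort by longest processing time first
  J2: p=15
  J1: p=8
  J3: p=3
Order: J2 → J1 → J3


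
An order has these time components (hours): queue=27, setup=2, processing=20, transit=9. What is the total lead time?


Lead time = queue + setup + processing + transit
= 27 + 2 + 20 + 9
= 58 hours


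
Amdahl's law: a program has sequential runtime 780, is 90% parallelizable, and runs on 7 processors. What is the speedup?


Amdahl's law: T_p = T × ((1-p) + p/N)
= 780 × ((1-0.9) + 0.9/7)
= 780 × (0.10 + 0.1286)
= 780 × 0.2286
= 178.29
Speedup = 780/178.29
= 4.38×


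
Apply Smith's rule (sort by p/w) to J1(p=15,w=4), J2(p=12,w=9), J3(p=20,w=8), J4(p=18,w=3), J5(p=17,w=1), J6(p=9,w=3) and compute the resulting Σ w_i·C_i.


WSPT order (by p/w): J2 → J3 → J6 → J1 → J4 → J5
  J2: C=12, w·C=9×12=108
  J3: C=32, w·C=8×32=256
  J6: C=41, w·C=3×41=123
  J1: C=56, w·C=4×56=224
  J4: C=74, w·C=3×74=222
  J5: C=91, w·C=1×91=91
Σ w·C = 1024
= 1024


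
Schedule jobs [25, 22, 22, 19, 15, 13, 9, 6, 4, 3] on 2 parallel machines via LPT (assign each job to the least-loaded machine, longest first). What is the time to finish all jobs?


Jobs (LPT sorted): [25, 22, 22, 19, 15, 13, 9, 6, 4, 3]
Machines: 2
  J=25 → Machine 1 (load: 0+25=25)
  J=22 → Machine 2 (load: 0+22=22)
  J=22 → Machine 2 (load: 22+22=44)
  J=19 → Machine 1 (load: 25+19=44)
  J=15 → Machine 1 (load: 44+15=59)
  J=13 → Machine 2 (load: 44+13=57)
  J=9 → Machine 2 (load: 57+9=66)
  J=6 → Machine 1 (load: 59+6=65)
  J=4 → Machine 1 (load: 65+4=69)
  J=3 → Machine 2 (load: 66+3=69)
Machine loads: [69, 69]
Makespan = max = 69 time units


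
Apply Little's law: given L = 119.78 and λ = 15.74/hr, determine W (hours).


Little's law: L = λW → W = L / λ
= 119.78 / 15.74
= 7.61 hours


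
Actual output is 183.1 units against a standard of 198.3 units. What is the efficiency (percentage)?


Efficiency = (actual / standard) × 100
= (183.1 / 198.3) × 100
= 92.3%


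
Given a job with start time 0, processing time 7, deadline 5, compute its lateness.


Completion = 0 + 7 = 7
Lateness = C - d = 7 - 5
= 2
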